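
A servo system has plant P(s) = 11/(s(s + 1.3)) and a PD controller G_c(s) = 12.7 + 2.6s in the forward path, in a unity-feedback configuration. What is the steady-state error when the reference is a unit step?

0

The open loop G_c(s)P(s) has a pole at the origin (type 1), so the static position error constant is infinite and e_ss = 1/(1+∞) = 0.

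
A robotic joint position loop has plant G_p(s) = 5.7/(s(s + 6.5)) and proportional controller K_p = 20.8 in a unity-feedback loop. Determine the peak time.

T_p = 0.302 s

The closed-loop denominator s² + 6.5s + 118.6 gives ω_n = √118.6 = 10.89 and ζ = 6.5/(2ω_n) = 0.2985.
Damped frequency ω_d = ω_n√(1−ζ²) = 10.39 rad/s, so peak time T_p = π/ω_d = 0.302 s.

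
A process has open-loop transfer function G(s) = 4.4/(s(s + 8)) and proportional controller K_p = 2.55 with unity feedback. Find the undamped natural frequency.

1 + K_p·G(s) = 0 gives s² + 8s + 11.22 = 0.
So ω_n² = 11.22 ⇒ ω_n = 3.35 rad/s, and ζ = 8/(2ω_n) = 1.19.

ω_n = 3.35 rad/s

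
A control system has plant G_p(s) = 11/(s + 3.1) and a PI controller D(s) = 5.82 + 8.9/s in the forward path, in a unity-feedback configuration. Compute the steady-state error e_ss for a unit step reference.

The open loop D(s)G_p(s) has a pole at the origin (type 1), so the static position error constant is infinite and e_ss = 1/(1+∞) = 0.

0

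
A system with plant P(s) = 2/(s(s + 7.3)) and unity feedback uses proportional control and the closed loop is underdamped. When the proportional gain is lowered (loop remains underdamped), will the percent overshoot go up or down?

decrease

ζ = 7.3/(2√(2K_p)) rises as K_p falls; higher damping means less overshoot.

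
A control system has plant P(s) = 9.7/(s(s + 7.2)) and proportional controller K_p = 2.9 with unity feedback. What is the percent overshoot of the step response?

The closed-loop denominator s² + 7.2s + 28.13 gives ω_n = √28.13 = 5.304 and ζ = 7.2/(2ω_n) = 0.6788.
%OS = 100·exp(−πζ/√(1−ζ²)) = 100·exp(−π·0.6788/√0.5393) = 5.48%.

5.48%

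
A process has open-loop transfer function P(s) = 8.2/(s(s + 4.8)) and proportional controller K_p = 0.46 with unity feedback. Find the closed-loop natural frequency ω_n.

The closed-loop denominator is s(s+4.8) + 0.46·8.2 = s² + 4.8s + 3.772.
So ω_n² = 3.772 ⇒ ω_n = 1.942 rad/s, and ζ = 4.8/(2ω_n) = 1.24.

ω_n = 1.94 rad/s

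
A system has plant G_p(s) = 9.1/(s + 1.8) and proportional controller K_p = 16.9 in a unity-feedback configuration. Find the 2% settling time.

Closed-loop transfer function: T(s) = K_p·G_p(s)/(1 + K_p·G_p(s)) = 153.8/(s + 1.8 + 153.8) = 153.8/(s + 155.6).
Time constant τ = 1/155.6 = 0.006427 s, so the 2% settling time is about 4τ = 0.0257 s.

T_s ≈ 0.0257 s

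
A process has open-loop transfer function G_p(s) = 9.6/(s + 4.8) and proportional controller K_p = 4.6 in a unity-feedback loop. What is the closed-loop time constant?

Closed-loop transfer function: T(s) = K_p·G_p(s)/(1 + K_p·G_p(s)) = 44.16/(s + 4.8 + 44.16) = 44.16/(s + 48.96).
Time constant τ = 1/48.96 = 0.0204 s.

τ = 0.0204 s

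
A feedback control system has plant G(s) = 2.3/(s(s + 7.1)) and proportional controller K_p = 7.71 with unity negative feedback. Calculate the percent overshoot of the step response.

From 1 + K_pG(s) = 0: s² + 7.1s + 17.73 = 0 ⇒ ω_n = 4.211, ζ = 0.843.
%OS = 100·exp(−πζ/√(1−ζ²)) = 100·exp(−π·0.843/√0.2893) = 0.727%.

0.727%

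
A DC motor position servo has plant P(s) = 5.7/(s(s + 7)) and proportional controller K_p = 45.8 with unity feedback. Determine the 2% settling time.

T_s ≈ 1.14 s

From 1 + K_pP(s) = 0: s² + 7s + 261.1 = 0 ⇒ ω_n = 16.16, ζ = 0.2166.
2% settling time T_s ≈ 4/(ζω_n) = 4/3.5 = 1.14 s.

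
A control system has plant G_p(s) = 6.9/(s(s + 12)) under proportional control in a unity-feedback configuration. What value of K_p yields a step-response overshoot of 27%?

K_p = 35.3

From %OS = 100·exp(−πζ/√(1−ζ²)) = 27%, ζ = −ln(0.27)/√(π²+ln²(0.27)) = 0.3847.
Characteristic equation s² + 12s + 6.9K_p = 0 gives ζ = 12/(2√(6.9K_p)).
Setting ζ = 0.3847: √(6.9K_p) = 12/(2·0.3847) = 15.6, so K_p = 243.3/6.9 = 35.3.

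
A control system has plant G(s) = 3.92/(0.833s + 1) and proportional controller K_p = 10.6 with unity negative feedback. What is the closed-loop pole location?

s = -51.08

Closed loop: T(s) = K_p·G/(1+K_p·G) = 41.55/(0.833s + 1 + 41.55), with pole at s = −(1 + 41.55)/0.833 = −51.08.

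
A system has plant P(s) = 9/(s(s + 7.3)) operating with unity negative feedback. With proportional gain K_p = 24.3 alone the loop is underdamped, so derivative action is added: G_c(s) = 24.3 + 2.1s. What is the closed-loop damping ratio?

Forward path: (24.3 + 2.1s)·9/(s(s+7.3)). The closed-loop characteristic equation is s² + (7.3 + 9·2.1)s + 9·24.3 = 0.
That is s² + 26.2s + 218.7 = 0, so ω_n = 14.79 rad/s and ζ = 26.2/(2·14.79) = 0.8858.

ζ = 0.886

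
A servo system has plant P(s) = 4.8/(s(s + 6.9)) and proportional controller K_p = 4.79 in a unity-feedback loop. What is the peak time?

T_p = 0.943 s

Closed-loop characteristic equation: s² + 6.9s + 22.99 = 0, so ω_n = 4.795 rad/s and ζ = 6.9/(2·4.795) = 0.7195.
Damped frequency ω_d = ω_n√(1−ζ²) = 3.33 rad/s, so peak time T_p = π/ω_d = 0.943 s.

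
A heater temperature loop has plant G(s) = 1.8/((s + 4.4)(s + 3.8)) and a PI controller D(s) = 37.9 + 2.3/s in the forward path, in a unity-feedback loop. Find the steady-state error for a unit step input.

The open loop D(s)G(s) has a pole at the origin (type 1), so the static position error constant is infinite and e_ss = 1/(1+∞) = 0.

0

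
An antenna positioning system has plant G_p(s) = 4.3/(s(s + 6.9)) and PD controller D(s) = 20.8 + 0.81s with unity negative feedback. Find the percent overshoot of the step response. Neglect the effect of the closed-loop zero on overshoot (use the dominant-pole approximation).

12.7%

Forward path: (20.8 + 0.81s)·4.3/(s(s+6.9)). The closed-loop characteristic equation is s² + (6.9 + 4.3·0.81)s + 4.3·20.8 = 0.
That is s² + 10.38s + 89.44 = 0, so ω_n = 9.457 rad/s and ζ = 10.38/(2·9.457) = 0.5489.
%OS = 100·exp(−πζ/√(1−ζ²)) = 12.7%.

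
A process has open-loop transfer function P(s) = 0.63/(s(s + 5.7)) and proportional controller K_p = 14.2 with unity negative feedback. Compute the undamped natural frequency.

With unity feedback the closed-loop characteristic equation is s² + 5.7s + 14.2·0.63 = s² + 5.7s + 8.946 = 0.
Matching s² + 2ζω_n s + ω_n²: ω_n = √8.946 = 2.991 rad/s and 2ζω_n = 5.7, so ζ = 5.7/(2·2.991) = 0.953.

ω_n = 2.99 rad/s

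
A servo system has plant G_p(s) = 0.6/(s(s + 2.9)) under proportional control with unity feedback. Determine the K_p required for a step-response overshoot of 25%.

K_p = 21.5

From %OS = 100·exp(−πζ/√(1−ζ²)) = 25%, ζ = −ln(0.25)/√(π²+ln²(0.25)) = 0.4037.
Characteristic equation s² + 2.9s + 0.6K_p = 0 gives ζ = 2.9/(2√(0.6K_p)).
Setting ζ = 0.4037: √(0.6K_p) = 2.9/(2·0.4037) = 3.592, so K_p = 12.9/0.6 = 21.5.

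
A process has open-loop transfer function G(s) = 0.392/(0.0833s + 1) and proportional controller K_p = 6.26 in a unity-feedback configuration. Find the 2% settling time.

Closed loop: T(s) = K_p·G/(1+K_p·G) = 2.454/(0.0833s + 1 + 2.454), with pole at s = −(1 + 2.454)/0.0833 = −41.46.
τ = 1/41.46 = 0.02412 s, so 2% settling time ≈ 4τ = 0.0965 s.

T_s ≈ 0.0965 s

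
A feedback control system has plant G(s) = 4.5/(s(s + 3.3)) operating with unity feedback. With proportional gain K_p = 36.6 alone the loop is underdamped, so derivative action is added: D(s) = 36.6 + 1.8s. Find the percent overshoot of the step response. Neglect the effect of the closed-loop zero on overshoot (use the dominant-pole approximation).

21.1%

Forward path: (36.6 + 1.8s)·4.5/(s(s+3.3)). The closed-loop characteristic equation is s² + (3.3 + 4.5·1.8)s + 4.5·36.6 = 0.
That is s² + 11.4s + 164.7 = 0, so ω_n = 12.83 rad/s and ζ = 11.4/(2·12.83) = 0.4441.
%OS = 100·exp(−πζ/√(1−ζ²)) = 21.1%.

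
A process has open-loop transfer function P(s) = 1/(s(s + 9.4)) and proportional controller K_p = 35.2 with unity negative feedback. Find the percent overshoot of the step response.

1.69%

Closed-loop characteristic equation: s² + 9.4s + 35.2 = 0, so ω_n = 5.933 rad/s and ζ = 9.4/(2·5.933) = 0.7922.
%OS = 100·exp(−πζ/√(1−ζ²)) = 100·exp(−π·0.7922/√0.3724) = 1.69%.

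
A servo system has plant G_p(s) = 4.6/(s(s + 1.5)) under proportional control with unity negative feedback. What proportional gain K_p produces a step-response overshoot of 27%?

From %OS = 100·exp(−πζ/√(1−ζ²)) = 27%, ζ = −ln(0.27)/√(π²+ln²(0.27)) = 0.3847.
Characteristic equation s² + 1.5s + 4.6K_p = 0 gives ζ = 1.5/(2√(4.6K_p)).
Setting ζ = 0.3847: √(4.6K_p) = 1.5/(2·0.3847) = 1.95, so K_p = 3.801/4.6 = 0.826.

K_p = 0.826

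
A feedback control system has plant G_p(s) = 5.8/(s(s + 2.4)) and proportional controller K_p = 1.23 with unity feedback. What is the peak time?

From 1 + K_pG_p(s) = 0: s² + 2.4s + 7.134 = 0 ⇒ ω_n = 2.671, ζ = 0.4493.
Damped frequency ω_d = ω_n√(1−ζ²) = 2.386 rad/s, so peak time T_p = π/ω_d = 1.32 s.

T_p = 1.32 s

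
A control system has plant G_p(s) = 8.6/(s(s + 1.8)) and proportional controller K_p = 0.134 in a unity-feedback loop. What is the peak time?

The closed-loop denominator s² + 1.8s + 1.152 gives ω_n = √1.152 = 1.073 and ζ = 1.8/(2ω_n) = 0.8384.
Damped frequency ω_d = ω_n√(1−ζ²) = 0.5851 rad/s, so peak time T_p = π/ω_d = 5.37 s.

T_p = 5.37 s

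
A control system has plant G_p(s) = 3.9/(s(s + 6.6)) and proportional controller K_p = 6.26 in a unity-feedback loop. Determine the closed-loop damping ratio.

With unity feedback the closed-loop characteristic equation is s² + 6.6s + 6.26·3.9 = s² + 6.6s + 24.41 = 0.
Matching s² + 2ζω_n s + ω_n²: ω_n = √24.41 = 4.941 rad/s and 2ζω_n = 6.6, so ζ = 6.6/(2·4.941) = 0.668.

ζ = 0.668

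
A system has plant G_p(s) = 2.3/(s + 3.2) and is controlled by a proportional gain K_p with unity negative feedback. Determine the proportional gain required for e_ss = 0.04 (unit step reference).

K_p = 33.4

Steady-state error for a unit step on this type-0 loop is 1/(1 + K_p·G_p(0)).
G_p(0) = 0.7187. Require 1/(1 + K_p·0.7187) = 0.04, so 1 + 0.7187·K_p = 25.
K_p = (25 − 1)/0.7187 = 33.4.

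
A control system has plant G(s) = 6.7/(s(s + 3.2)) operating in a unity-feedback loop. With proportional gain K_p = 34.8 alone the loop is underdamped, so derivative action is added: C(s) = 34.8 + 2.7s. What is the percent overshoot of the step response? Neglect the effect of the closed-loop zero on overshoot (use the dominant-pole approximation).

4.71%

Forward path: (34.8 + 2.7s)·6.7/(s(s+3.2)). The closed-loop characteristic equation is s² + (3.2 + 6.7·2.7)s + 6.7·34.8 = 0.
That is s² + 21.29s + 233.2 = 0, so ω_n = 15.27 rad/s and ζ = 21.29/(2·15.27) = 0.6971.
%OS = 100·exp(−πζ/√(1−ζ²)) = 4.71%.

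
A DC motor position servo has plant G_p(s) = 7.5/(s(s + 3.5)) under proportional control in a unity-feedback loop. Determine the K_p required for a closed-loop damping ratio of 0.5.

Closed-loop characteristic equation: s² + 3.5s + K_p·7.5 = 0.
So ω_n = √(7.5K_p) and 2ζω_n = 3.5, giving ζ = 3.5/(2√(7.5K_p)).
Setting ζ = 0.5: √(7.5K_p) = 3.5/(2·0.5) = 3.5, so K_p = 12.25/7.5 = 1.63.

K_p = 1.63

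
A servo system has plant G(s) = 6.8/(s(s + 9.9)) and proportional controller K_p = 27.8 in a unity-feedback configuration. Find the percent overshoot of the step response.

29.8%

Closed-loop characteristic equation: s² + 9.9s + 189 = 0, so ω_n = 13.75 rad/s and ζ = 9.9/(2·13.75) = 0.36.
%OS = 100·exp(−πζ/√(1−ζ²)) = 100·exp(−π·0.36/√0.8704) = 29.8%.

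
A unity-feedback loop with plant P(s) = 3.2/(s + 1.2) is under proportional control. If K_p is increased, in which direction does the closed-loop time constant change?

Closed-loop pole is at s = −(1.2+K_p·3.2); larger K_p moves it further left, so τ = 1/(1.2+K_p·3.2) decreases.

decrease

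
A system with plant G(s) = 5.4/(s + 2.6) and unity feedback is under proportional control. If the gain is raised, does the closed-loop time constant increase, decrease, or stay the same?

decrease

Closed-loop pole is at s = −(2.6+K_p·5.4); larger K_p moves it further left, so τ = 1/(2.6+K_p·5.4) decreases.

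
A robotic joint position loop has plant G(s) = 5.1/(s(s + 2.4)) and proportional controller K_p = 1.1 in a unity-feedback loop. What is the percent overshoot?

From 1 + K_pG(s) = 0: s² + 2.4s + 5.61 = 0 ⇒ ω_n = 2.369, ζ = 0.5066.
%OS = 100·exp(−πζ/√(1−ζ²)) = 100·exp(−π·0.5066/√0.7433) = 15.8%.

15.8%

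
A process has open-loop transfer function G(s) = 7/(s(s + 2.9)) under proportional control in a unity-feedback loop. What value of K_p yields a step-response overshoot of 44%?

From %OS = 100·exp(−πζ/√(1−ζ²)) = 44%, ζ = −ln(0.44)/√(π²+ln²(0.44)) = 0.2528.
Characteristic equation s² + 2.9s + 7K_p = 0 gives ζ = 2.9/(2√(7K_p)).
Setting ζ = 0.2528: √(7K_p) = 2.9/(2·0.2528) = 5.735, so K_p = 32.89/7 = 4.7.

K_p = 4.7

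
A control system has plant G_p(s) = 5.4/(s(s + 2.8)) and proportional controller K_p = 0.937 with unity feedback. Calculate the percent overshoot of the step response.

8.22%

Closed-loop characteristic equation: s² + 2.8s + 5.06 = 0, so ω_n = 2.249 rad/s and ζ = 2.8/(2·2.249) = 0.6224.
%OS = 100·exp(−πζ/√(1−ζ²)) = 100·exp(−π·0.6224/√0.6126) = 8.22%.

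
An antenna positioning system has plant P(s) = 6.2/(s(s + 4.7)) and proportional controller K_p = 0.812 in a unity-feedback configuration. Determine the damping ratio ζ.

The closed-loop denominator is s(s+4.7) + 0.812·6.2 = s² + 4.7s + 5.034.
So ω_n² = 5.034 ⇒ ω_n = 2.244 rad/s, and ζ = 4.7/(2ω_n) = 1.05.

ζ = 1.05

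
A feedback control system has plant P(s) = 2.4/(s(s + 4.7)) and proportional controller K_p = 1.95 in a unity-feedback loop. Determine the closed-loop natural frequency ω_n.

With unity feedback the closed-loop characteristic equation is s² + 4.7s + 1.95·2.4 = s² + 4.7s + 4.68 = 0.
Matching s² + 2ζω_n s + ω_n²: ω_n = √4.68 = 2.163 rad/s and 2ζω_n = 4.7, so ζ = 4.7/(2·2.163) = 1.09.

ω_n = 2.16 rad/s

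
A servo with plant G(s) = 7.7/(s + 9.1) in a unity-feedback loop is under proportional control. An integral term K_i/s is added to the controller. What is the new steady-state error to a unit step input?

0

Adding integral action puts a pole at s = 0 in the forward path, raising the system type to 1; a type-1 loop has zero steady-state error to a step.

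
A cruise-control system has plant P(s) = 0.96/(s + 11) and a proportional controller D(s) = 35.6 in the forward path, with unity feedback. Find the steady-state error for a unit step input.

0.243

The loop is type 0. Static position error constant K_pos = D(0)·P(0) = 35.6·0.08727 = 3.107.
Steady-state error to a unit step: e_ss = 1/(1+K_pos) = 1/4.107 = 0.243.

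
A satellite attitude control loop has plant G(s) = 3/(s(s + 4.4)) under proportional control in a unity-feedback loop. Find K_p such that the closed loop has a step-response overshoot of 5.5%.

From %OS = 100·exp(−πζ/√(1−ζ²)) = 5.5%, ζ = −ln(0.055)/√(π²+ln²(0.055)) = 0.6783.
Characteristic equation s² + 4.4s + 3K_p = 0 gives ζ = 4.4/(2√(3K_p)).
Setting ζ = 0.6783: √(3K_p) = 4.4/(2·0.6783) = 3.243, so K_p = 10.52/3 = 3.51.

K_p = 3.51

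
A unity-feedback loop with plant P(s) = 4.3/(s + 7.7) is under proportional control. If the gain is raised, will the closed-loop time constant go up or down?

decrease

Closed-loop pole is at s = −(7.7+K_p·4.3); larger K_p moves it further left, so τ = 1/(7.7+K_p·4.3) decreases.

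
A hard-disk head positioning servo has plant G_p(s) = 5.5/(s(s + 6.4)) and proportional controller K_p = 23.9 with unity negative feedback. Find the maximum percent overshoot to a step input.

Closed-loop characteristic equation: s² + 6.4s + 131.4 = 0, so ω_n = 11.47 rad/s and ζ = 6.4/(2·11.47) = 0.2791.
%OS = 100·exp(−πζ/√(1−ζ²)) = 100·exp(−π·0.2791/√0.9221) = 40.1%.

40.1%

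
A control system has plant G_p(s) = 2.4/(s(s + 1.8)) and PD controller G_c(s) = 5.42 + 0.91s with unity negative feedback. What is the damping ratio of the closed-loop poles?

Forward path: (5.42 + 0.91s)·2.4/(s(s+1.8)). The closed-loop characteristic equation is s² + (1.8 + 2.4·0.91)s + 2.4·5.42 = 0.
That is s² + 3.984s + 13.01 = 0, so ω_n = 3.607 rad/s and ζ = 3.984/(2·3.607) = 0.5523.

ζ = 0.552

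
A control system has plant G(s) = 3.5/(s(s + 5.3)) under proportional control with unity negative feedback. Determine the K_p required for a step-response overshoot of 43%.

K_p = 29.8

From %OS = 100·exp(−πζ/√(1−ζ²)) = 43%, ζ = −ln(0.43)/√(π²+ln²(0.43)) = 0.2594.
Characteristic equation s² + 5.3s + 3.5K_p = 0 gives ζ = 5.3/(2√(3.5K_p)).
Setting ζ = 0.2594: √(3.5K_p) = 5.3/(2·0.2594) = 10.21, so K_p = 104.3/3.5 = 29.8.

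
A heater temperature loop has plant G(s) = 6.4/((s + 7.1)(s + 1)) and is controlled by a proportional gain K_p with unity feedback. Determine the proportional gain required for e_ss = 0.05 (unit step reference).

The loop is type 0, so e_ss(step) = 1/(1 + K_pos) with K_pos = K_p·G(0).
G(0) = 0.9014. Require 1/(1 + K_p·0.9014) = 0.05, so 1 + 0.9014·K_p = 20.
K_p = (20 − 1)/0.9014 = 21.1.

K_p = 21.1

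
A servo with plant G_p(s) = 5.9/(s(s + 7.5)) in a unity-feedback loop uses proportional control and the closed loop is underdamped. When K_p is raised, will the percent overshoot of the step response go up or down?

increase

ζ = 7.5/(2√(5.9K_p)) decreases as K_p grows; lower damping means more overshoot.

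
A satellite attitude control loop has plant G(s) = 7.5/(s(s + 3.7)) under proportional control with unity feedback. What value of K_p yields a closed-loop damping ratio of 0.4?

K_p = 2.85

Closed-loop characteristic equation: s² + 3.7s + K_p·7.5 = 0.
So ω_n = √(7.5K_p) and 2ζω_n = 3.7, giving ζ = 3.7/(2√(7.5K_p)).
Setting ζ = 0.4: √(7.5K_p) = 3.7/(2·0.4) = 4.625, so K_p = 21.39/7.5 = 2.85.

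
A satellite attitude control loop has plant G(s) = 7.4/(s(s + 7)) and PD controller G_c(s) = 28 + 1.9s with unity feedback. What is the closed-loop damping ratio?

ζ = 0.732

Forward path: (28 + 1.9s)·7.4/(s(s+7)). The closed-loop characteristic equation is s² + (7 + 7.4·1.9)s + 7.4·28 = 0.
That is s² + 21.06s + 207.2 = 0, so ω_n = 14.39 rad/s and ζ = 21.06/(2·14.39) = 0.7315.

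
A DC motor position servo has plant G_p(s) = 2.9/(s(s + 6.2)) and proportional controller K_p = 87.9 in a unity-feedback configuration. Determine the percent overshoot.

53.7%

From 1 + K_pG_p(s) = 0: s² + 6.2s + 254.9 = 0 ⇒ ω_n = 15.97, ζ = 0.1942.
%OS = 100·exp(−πζ/√(1−ζ²)) = 100·exp(−π·0.1942/√0.9623) = 53.7%.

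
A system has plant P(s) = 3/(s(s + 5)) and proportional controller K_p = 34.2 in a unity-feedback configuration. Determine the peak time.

From 1 + K_pP(s) = 0: s² + 5s + 102.6 = 0 ⇒ ω_n = 10.13, ζ = 0.2468.
Damped frequency ω_d = ω_n√(1−ζ²) = 9.816 rad/s, so peak time T_p = π/ω_d = 0.32 s.

T_p = 0.32 s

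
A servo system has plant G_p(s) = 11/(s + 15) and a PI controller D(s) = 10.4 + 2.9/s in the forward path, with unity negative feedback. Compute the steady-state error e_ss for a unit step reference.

0

The open loop D(s)G_p(s) has a pole at the origin (type 1), so the static position error constant is infinite and e_ss = 1/(1+∞) = 0.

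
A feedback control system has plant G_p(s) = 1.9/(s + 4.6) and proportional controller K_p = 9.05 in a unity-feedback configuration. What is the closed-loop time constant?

τ = 0.0459 s

Closed-loop transfer function: T(s) = K_p·G_p(s)/(1 + K_p·G_p(s)) = 17.2/(s + 4.6 + 17.2) = 17.2/(s + 21.8).
Time constant τ = 1/21.8 = 0.0459 s.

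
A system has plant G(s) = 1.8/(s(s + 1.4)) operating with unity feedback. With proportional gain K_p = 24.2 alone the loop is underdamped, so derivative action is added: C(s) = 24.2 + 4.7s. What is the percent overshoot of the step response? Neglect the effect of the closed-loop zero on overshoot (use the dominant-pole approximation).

2.93%

Forward path: (24.2 + 4.7s)·1.8/(s(s+1.4)). The closed-loop characteristic equation is s² + (1.4 + 1.8·4.7)s + 1.8·24.2 = 0.
That is s² + 9.86s + 43.56 = 0, so ω_n = 6.6 rad/s and ζ = 9.86/(2·6.6) = 0.747.
%OS = 100·exp(−πζ/√(1−ζ²)) = 2.93%.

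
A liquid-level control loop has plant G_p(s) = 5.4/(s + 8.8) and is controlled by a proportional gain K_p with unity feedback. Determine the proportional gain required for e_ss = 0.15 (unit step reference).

K_p = 9.23

Steady-state error for a unit step on this type-0 loop is 1/(1 + K_p·G_p(0)).
G_p(0) = 0.6136. Require 1/(1 + K_p·0.6136) = 0.15, so 1 + 0.6136·K_p = 6.667.
K_p = (6.667 − 1)/0.6136 = 9.23.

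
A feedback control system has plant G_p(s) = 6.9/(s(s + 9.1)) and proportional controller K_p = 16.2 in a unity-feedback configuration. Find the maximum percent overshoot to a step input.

From 1 + K_pG_p(s) = 0: s² + 9.1s + 111.8 = 0 ⇒ ω_n = 10.57, ζ = 0.4304.
%OS = 100·exp(−πζ/√(1−ζ²)) = 100·exp(−π·0.4304/√0.8148) = 22.4%.

22.4%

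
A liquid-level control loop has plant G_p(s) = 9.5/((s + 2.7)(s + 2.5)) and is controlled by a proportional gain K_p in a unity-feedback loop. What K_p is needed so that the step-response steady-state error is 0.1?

For a type-0 loop with proportional control, e_ss = 1/(1 + K_p·G_p(0)).
G_p(0) = 1.407. Require 1/(1 + K_p·1.407) = 0.1, so 1 + 1.407·K_p = 10.
K_p = (10 − 1)/1.407 = 6.39.

K_p = 6.39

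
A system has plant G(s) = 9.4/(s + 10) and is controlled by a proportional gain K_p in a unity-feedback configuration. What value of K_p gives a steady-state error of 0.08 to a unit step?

The loop is type 0, so e_ss(step) = 1/(1 + K_pos) with K_pos = K_p·G(0).
G(0) = 0.94. Require 1/(1 + K_p·0.94) = 0.08, so 1 + 0.94·K_p = 12.5.
K_p = (12.5 − 1)/0.94 = 12.2.

K_p = 12.2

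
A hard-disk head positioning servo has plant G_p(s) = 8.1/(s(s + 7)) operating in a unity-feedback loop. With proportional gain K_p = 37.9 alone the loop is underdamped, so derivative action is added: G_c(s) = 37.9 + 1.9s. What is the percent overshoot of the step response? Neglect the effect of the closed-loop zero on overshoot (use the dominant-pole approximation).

7.36%

Forward path: (37.9 + 1.9s)·8.1/(s(s+7)). The closed-loop characteristic equation is s² + (7 + 8.1·1.9)s + 8.1·37.9 = 0.
That is s² + 22.39s + 307 = 0, so ω_n = 17.52 rad/s and ζ = 22.39/(2·17.52) = 0.6389.
%OS = 100·exp(−πζ/√(1−ζ²)) = 7.36%.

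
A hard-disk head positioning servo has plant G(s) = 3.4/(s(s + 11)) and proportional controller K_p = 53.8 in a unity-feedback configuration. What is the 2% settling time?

T_s ≈ 0.727 s

From 1 + K_pG(s) = 0: s² + 11s + 182.9 = 0 ⇒ ω_n = 13.52, ζ = 0.4067.
2% settling time T_s ≈ 4/(ζω_n) = 4/5.5 = 0.727 s.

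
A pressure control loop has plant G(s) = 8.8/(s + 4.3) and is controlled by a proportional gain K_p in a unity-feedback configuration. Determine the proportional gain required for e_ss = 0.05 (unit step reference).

For a type-0 loop with proportional control, e_ss = 1/(1 + K_p·G(0)).
G(0) = 2.047. Require 1/(1 + K_p·2.047) = 0.05, so 1 + 2.047·K_p = 20.
K_p = (20 − 1)/2.047 = 9.28.

K_p = 9.28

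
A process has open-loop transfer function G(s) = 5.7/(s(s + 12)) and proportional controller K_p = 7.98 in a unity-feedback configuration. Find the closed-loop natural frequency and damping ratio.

1 + K_p·G(s) = 0 gives s² + 12s + 45.49 = 0.
Matching s² + 2ζω_n s + ω_n²: ω_n = √45.49 = 6.744 rad/s and 2ζω_n = 12, so ζ = 12/(2·6.744) = 0.89.

ω_n = 6.74 rad/s, ζ = 0.89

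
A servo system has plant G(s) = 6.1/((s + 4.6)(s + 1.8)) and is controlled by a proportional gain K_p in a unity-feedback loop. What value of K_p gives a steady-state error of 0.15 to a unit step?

Steady-state error for a unit step on this type-0 loop is 1/(1 + K_p·G(0)).
G(0) = 0.7367. Require 1/(1 + K_p·0.7367) = 0.15, so 1 + 0.7367·K_p = 6.667.
K_p = (6.667 − 1)/0.7367 = 7.69.

K_p = 7.69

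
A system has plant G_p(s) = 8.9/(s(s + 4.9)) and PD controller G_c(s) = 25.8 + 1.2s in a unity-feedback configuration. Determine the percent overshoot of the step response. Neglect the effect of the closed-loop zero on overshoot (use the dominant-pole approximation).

Forward path: (25.8 + 1.2s)·8.9/(s(s+4.9)). The closed-loop characteristic equation is s² + (4.9 + 8.9·1.2)s + 8.9·25.8 = 0.
That is s² + 15.58s + 229.6 = 0, so ω_n = 15.15 rad/s and ζ = 15.58/(2·15.15) = 0.5141.
%OS = 100·exp(−πζ/√(1−ζ²)) = 15.2%.

15.2%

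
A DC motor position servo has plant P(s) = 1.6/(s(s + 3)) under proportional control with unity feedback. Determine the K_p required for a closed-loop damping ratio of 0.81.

K_p = 2.14

Closed-loop characteristic equation: s² + 3s + K_p·1.6 = 0.
So ω_n = √(1.6K_p) and 2ζω_n = 3, giving ζ = 3/(2√(1.6K_p)).
Setting ζ = 0.81: √(1.6K_p) = 3/(2·0.81) = 1.852, so K_p = 3.429/1.6 = 2.14.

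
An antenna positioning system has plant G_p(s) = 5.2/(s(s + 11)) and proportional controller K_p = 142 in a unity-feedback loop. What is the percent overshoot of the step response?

From 1 + K_pG_p(s) = 0: s² + 11s + 738.4 = 0 ⇒ ω_n = 27.17, ζ = 0.2024.
%OS = 100·exp(−πζ/√(1−ζ²)) = 100·exp(−π·0.2024/√0.959) = 52.2%.

52.2%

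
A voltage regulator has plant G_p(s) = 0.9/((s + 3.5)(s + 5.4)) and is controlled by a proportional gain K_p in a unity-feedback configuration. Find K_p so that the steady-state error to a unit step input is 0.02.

K_p = 1030

The loop is type 0, so e_ss(step) = 1/(1 + K_pos) with K_pos = K_p·G_p(0).
G_p(0) = 0.04762. Require 1/(1 + K_p·0.04762) = 0.02, so 1 + 0.04762·K_p = 50.
K_p = (50 − 1)/0.04762 = 1030.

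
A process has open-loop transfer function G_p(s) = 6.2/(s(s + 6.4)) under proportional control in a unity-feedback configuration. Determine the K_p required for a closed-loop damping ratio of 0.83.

Closed-loop characteristic equation: s² + 6.4s + K_p·6.2 = 0.
So ω_n = √(6.2K_p) and 2ζω_n = 6.4, giving ζ = 6.4/(2√(6.2K_p)).
Setting ζ = 0.83: √(6.2K_p) = 6.4/(2·0.83) = 3.855, so K_p = 14.86/6.2 = 2.4.

K_p = 2.4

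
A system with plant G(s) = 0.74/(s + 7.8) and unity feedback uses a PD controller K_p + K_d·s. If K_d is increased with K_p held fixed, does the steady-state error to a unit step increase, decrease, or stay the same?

K_d affects only the transient (the s-coefficient); the DC loop gain, and hence e_ss, depends only on K_p.

unchanged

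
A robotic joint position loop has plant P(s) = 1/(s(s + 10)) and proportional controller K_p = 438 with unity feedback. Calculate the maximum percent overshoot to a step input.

46.2%

The closed-loop denominator s² + 10s + 438 gives ω_n = √438 = 20.93 and ζ = 10/(2ω_n) = 0.2389.
%OS = 100·exp(−πζ/√(1−ζ²)) = 100·exp(−π·0.2389/√0.9429) = 46.2%.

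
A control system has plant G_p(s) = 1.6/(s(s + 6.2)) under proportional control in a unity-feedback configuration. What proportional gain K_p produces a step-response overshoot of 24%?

From %OS = 100·exp(−πζ/√(1−ζ²)) = 24%, ζ = −ln(0.24)/√(π²+ln²(0.24)) = 0.4136.
Characteristic equation s² + 6.2s + 1.6K_p = 0 gives ζ = 6.2/(2√(1.6K_p)).
Setting ζ = 0.4136: √(1.6K_p) = 6.2/(2·0.4136) = 7.495, so K_p = 56.18/1.6 = 35.1.

K_p = 35.1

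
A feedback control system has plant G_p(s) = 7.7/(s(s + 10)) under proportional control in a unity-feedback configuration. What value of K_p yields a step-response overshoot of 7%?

K_p = 7.78

From %OS = 100·exp(−πζ/√(1−ζ²)) = 7%, ζ = −ln(0.07)/√(π²+ln²(0.07)) = 0.6461.
Characteristic equation s² + 10s + 7.7K_p = 0 gives ζ = 10/(2√(7.7K_p)).
Setting ζ = 0.6461: √(7.7K_p) = 10/(2·0.6461) = 7.739, so K_p = 59.89/7.7 = 7.78.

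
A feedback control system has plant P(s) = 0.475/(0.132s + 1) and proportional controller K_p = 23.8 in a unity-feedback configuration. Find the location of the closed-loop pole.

s = -93.22

Closed loop: T(s) = K_p·P/(1+K_p·P) = 11.3/(0.132s + 1 + 11.3), with pole at s = −(1 + 11.3)/0.132 = −93.22.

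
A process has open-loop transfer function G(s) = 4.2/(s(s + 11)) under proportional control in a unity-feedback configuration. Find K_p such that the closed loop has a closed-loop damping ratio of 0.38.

K_p = 49.9

Closed-loop characteristic equation: s² + 11s + K_p·4.2 = 0.
So ω_n = √(4.2K_p) and 2ζω_n = 11, giving ζ = 11/(2√(4.2K_p)).
Setting ζ = 0.38: √(4.2K_p) = 11/(2·0.38) = 14.47, so K_p = 209.5/4.2 = 49.9.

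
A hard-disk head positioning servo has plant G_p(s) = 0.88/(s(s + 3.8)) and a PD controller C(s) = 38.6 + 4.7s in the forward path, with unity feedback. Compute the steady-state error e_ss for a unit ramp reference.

The loop has one pole at the origin (type 1). Velocity error constant K_v = lim_{s→0} s·C(s)G_p(s) = 38.6·0.88/3.8 = 8.939.
Steady-state error to a unit ramp: e_ss = 1/K_v = 0.112.

0.112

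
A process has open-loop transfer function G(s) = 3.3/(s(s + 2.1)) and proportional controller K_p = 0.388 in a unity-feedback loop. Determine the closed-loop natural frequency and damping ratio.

ω_n = 1.13 rad/s, ζ = 0.928

1 + K_p·G(s) = 0 gives s² + 2.1s + 1.28 = 0.
So ω_n² = 1.28 ⇒ ω_n = 1.132 rad/s, and ζ = 2.1/(2ω_n) = 0.928.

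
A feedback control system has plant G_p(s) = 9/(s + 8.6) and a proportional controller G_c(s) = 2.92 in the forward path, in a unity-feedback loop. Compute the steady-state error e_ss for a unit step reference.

The loop is type 0. Static position error constant K_pos = G_c(0)·G_p(0) = 2.92·1.047 = 3.056.
Steady-state error to a unit step: e_ss = 1/(1+K_pos) = 1/4.056 = 0.247.

0.247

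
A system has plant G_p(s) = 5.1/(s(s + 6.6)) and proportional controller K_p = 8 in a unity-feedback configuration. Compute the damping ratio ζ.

ζ = 0.517

1 + K_p·G_p(s) = 0 gives s² + 6.6s + 40.8 = 0.
Matching s² + 2ζω_n s + ω_n²: ω_n = √40.8 = 6.387 rad/s and 2ζω_n = 6.6, so ζ = 6.6/(2·6.387) = 0.517.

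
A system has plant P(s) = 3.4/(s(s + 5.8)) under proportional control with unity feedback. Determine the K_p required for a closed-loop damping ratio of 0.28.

K_p = 31.6

Closed-loop characteristic equation: s² + 5.8s + K_p·3.4 = 0.
So ω_n = √(3.4K_p) and 2ζω_n = 5.8, giving ζ = 5.8/(2√(3.4K_p)).
Setting ζ = 0.28: √(3.4K_p) = 5.8/(2·0.28) = 10.36, so K_p = 107.3/3.4 = 31.6.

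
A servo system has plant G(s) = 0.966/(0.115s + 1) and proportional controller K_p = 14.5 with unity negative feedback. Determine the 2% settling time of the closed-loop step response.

T_s ≈ 0.0307 s

Closed loop: T(s) = K_p·G/(1+K_p·G) = 14.01/(0.115s + 1 + 14.01), with pole at s = −(1 + 14.01)/0.115 = −130.5.
τ = 1/130.5 = 0.007663 s, so 2% settling time ≈ 4τ = 0.0307 s.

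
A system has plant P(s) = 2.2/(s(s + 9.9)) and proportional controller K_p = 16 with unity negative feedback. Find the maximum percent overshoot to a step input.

0.861%

The closed-loop denominator s² + 9.9s + 35.2 gives ω_n = √35.2 = 5.933 and ζ = 9.9/(2ω_n) = 0.8343.
%OS = 100·exp(−πζ/√(1−ζ²)) = 100·exp(−π·0.8343/√0.3039) = 0.861%.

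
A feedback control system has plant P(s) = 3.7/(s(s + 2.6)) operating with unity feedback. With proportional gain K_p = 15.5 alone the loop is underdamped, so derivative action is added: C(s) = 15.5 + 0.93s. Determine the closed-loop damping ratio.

Forward path: (15.5 + 0.93s)·3.7/(s(s+2.6)). The closed-loop characteristic equation is s² + (2.6 + 3.7·0.93)s + 3.7·15.5 = 0.
That is s² + 6.041s + 57.35 = 0, so ω_n = 7.573 rad/s and ζ = 6.041/(2·7.573) = 0.3989.

ζ = 0.399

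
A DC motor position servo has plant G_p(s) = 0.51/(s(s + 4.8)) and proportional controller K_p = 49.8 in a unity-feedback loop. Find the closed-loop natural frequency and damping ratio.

ω_n = 5.04 rad/s, ζ = 0.476

With unity feedback the closed-loop characteristic equation is s² + 4.8s + 49.8·0.51 = s² + 4.8s + 25.4 = 0.
So ω_n² = 25.4 ⇒ ω_n = 5.04 rad/s, and ζ = 4.8/(2ω_n) = 0.476.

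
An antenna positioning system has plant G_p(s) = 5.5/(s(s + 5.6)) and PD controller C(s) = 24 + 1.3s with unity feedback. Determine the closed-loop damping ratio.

Forward path: (24 + 1.3s)·5.5/(s(s+5.6)). The closed-loop characteristic equation is s² + (5.6 + 5.5·1.3)s + 5.5·24 = 0.
That is s² + 12.75s + 132 = 0, so ω_n = 11.49 rad/s and ζ = 12.75/(2·11.49) = 0.5549.

ζ = 0.555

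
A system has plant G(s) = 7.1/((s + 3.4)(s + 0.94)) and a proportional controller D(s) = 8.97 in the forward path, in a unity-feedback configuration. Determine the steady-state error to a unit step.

0.0478

The loop is type 0. Static position error constant K_pos = D(0)·G(0) = 8.97·2.222 = 19.93.
Steady-state error to a unit step: e_ss = 1/(1+K_pos) = 1/20.93 = 0.0478.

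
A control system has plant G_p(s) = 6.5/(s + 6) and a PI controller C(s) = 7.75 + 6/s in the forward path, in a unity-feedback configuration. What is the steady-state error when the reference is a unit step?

0

The open loop C(s)G_p(s) has a pole at the origin (type 1), so the static position error constant is infinite and e_ss = 1/(1+∞) = 0.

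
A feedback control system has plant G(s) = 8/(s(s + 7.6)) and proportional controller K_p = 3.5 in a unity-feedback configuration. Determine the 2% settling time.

T_s ≈ 1.05 s

From 1 + K_pG(s) = 0: s² + 7.6s + 28 = 0 ⇒ ω_n = 5.292, ζ = 0.7181.
2% settling time T_s ≈ 4/(ζω_n) = 4/3.8 = 1.05 s.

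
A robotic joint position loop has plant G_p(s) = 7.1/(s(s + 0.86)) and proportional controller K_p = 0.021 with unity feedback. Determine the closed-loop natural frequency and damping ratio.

ω_n = 0.386 rad/s, ζ = 1.11

The closed-loop denominator is s(s+0.86) + 0.021·7.1 = s² + 0.86s + 0.1491.
Matching s² + 2ζω_n s + ω_n²: ω_n = √0.1491 = 0.3861 rad/s and 2ζω_n = 0.86, so ζ = 0.86/(2·0.3861) = 1.11.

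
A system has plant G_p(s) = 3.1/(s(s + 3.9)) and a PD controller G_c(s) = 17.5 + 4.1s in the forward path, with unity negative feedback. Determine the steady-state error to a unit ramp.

The loop has one pole at the origin (type 1). Velocity error constant K_v = lim_{s→0} s·G_c(s)G_p(s) = 17.5·3.1/3.9 = 13.91.
Steady-state error to a unit ramp: e_ss = 1/K_v = 0.0719.

0.0719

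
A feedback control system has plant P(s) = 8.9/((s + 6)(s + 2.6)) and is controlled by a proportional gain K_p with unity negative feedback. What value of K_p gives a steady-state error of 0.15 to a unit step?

For a type-0 loop with proportional control, e_ss = 1/(1 + K_p·P(0)).
P(0) = 0.5705. Require 1/(1 + K_p·0.5705) = 0.15, so 1 + 0.5705·K_p = 6.667.
K_p = (6.667 − 1)/0.5705 = 9.93.

K_p = 9.93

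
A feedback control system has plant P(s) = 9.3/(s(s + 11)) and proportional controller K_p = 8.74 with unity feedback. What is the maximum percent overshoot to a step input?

8.9%

The closed-loop denominator s² + 11s + 81.28 gives ω_n = √81.28 = 9.016 and ζ = 11/(2ω_n) = 0.6101.
%OS = 100·exp(−πζ/√(1−ζ²)) = 100·exp(−π·0.6101/√0.6278) = 8.9%.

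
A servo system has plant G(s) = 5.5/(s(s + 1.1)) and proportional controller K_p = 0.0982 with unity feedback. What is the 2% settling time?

From 1 + K_pG(s) = 0: s² + 1.1s + 0.5401 = 0 ⇒ ω_n = 0.7349, ζ = 0.7484.
2% settling time T_s ≈ 4/(ζω_n) = 4/0.55 = 7.27 s.

T_s ≈ 7.27 s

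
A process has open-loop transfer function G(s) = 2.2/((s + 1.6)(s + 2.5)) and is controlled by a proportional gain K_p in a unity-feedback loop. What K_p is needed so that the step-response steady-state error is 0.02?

Steady-state error for a unit step on this type-0 loop is 1/(1 + K_p·G(0)).
G(0) = 0.55. Require 1/(1 + K_p·0.55) = 0.02, so 1 + 0.55·K_p = 50.
K_p = (50 − 1)/0.55 = 89.1.

K_p = 89.1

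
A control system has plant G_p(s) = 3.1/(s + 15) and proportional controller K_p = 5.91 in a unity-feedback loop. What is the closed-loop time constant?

Closed-loop transfer function: T(s) = K_p·G_p(s)/(1 + K_p·G_p(s)) = 18.32/(s + 15 + 18.32) = 18.32/(s + 33.32).
Time constant τ = 1/33.32 = 0.03 s.

τ = 0.03 s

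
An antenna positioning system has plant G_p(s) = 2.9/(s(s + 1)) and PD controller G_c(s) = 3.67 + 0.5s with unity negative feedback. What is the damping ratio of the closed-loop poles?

Forward path: (3.67 + 0.5s)·2.9/(s(s+1)). The closed-loop characteristic equation is s² + (1 + 2.9·0.5)s + 2.9·3.67 = 0.
That is s² + 2.45s + 10.64 = 0, so ω_n = 3.262 rad/s and ζ = 2.45/(2·3.262) = 0.3755.

ζ = 0.375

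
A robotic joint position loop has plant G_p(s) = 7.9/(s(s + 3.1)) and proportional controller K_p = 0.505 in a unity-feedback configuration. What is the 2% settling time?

The closed-loop denominator s² + 3.1s + 3.99 gives ω_n = √3.99 = 1.997 and ζ = 3.1/(2ω_n) = 0.776.
2% settling time T_s ≈ 4/(ζω_n) = 4/1.55 = 2.58 s.

T_s ≈ 2.58 s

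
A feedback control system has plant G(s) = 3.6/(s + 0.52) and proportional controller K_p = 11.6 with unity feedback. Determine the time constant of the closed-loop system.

Closed-loop transfer function: T(s) = K_p·G(s)/(1 + K_p·G(s)) = 41.76/(s + 0.52 + 41.76) = 41.76/(s + 42.28).
Time constant τ = 1/42.28 = 0.0237 s.

τ = 0.0237 s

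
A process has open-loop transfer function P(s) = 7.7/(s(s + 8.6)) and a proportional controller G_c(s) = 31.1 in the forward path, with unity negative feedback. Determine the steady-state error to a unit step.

The open loop G_c(s)P(s) has a pole at the origin (type 1), so the static position error constant is infinite and e_ss = 1/(1+∞) = 0.

0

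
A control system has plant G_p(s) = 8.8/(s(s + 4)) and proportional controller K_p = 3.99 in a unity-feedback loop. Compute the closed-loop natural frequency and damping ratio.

ω_n = 5.93 rad/s, ζ = 0.338

1 + K_p·G_p(s) = 0 gives s² + 4s + 35.11 = 0.
So ω_n² = 35.11 ⇒ ω_n = 5.926 rad/s, and ζ = 4/(2ω_n) = 0.338.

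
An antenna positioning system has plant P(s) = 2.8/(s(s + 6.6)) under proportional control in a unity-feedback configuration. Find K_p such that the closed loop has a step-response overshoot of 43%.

From %OS = 100·exp(−πζ/√(1−ζ²)) = 43%, ζ = −ln(0.43)/√(π²+ln²(0.43)) = 0.2594.
Characteristic equation s² + 6.6s + 2.8K_p = 0 gives ζ = 6.6/(2√(2.8K_p)).
Setting ζ = 0.2594: √(2.8K_p) = 6.6/(2·0.2594) = 12.72, so K_p = 161.8/2.8 = 57.8.

K_p = 57.8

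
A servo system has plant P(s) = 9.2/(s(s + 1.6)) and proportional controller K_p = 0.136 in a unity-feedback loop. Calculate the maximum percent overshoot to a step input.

From 1 + K_pP(s) = 0: s² + 1.6s + 1.251 = 0 ⇒ ω_n = 1.119, ζ = 0.7152.
%OS = 100·exp(−πζ/√(1−ζ²)) = 100·exp(−π·0.7152/√0.4885) = 4.02%.

4.02%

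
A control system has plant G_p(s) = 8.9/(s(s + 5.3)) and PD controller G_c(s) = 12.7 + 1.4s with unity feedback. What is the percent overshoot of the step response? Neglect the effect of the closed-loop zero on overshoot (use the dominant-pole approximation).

Forward path: (12.7 + 1.4s)·8.9/(s(s+5.3)). The closed-loop characteristic equation is s² + (5.3 + 8.9·1.4)s + 8.9·12.7 = 0.
That is s² + 17.76s + 113 = 0, so ω_n = 10.63 rad/s and ζ = 17.76/(2·10.63) = 0.8352.
%OS = 100·exp(−πζ/√(1−ζ²)) = 0.846%.

0.846%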